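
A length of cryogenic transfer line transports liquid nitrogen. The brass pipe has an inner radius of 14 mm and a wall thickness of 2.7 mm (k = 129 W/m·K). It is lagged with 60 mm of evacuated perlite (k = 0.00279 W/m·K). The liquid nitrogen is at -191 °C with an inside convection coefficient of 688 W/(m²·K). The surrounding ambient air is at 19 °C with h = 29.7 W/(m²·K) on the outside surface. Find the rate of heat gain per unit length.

q′ ≈ 2.41 W/m

Per-layer cylindrical resistances, series-summed:
R_inner film = 1/(h_i·2πr₁L) = 1/(688×2π×0.014×1) = 0.01652 K/W
R_brass pipe wall = ln(16.7/14)/(2π×129×1) = 2.176×10^-4 K/W
R_evacuated perlite = ln(76.7/16.7)/(2π×0.00279×1) = 86.96 K/W
R_outer film = 1/(h_o·2πr_oL) = 1/(29.7×2π×0.0767×1) = 0.06987 K/W
R_total = 87.05 K/W
Q = ΔT/R_total = 210/87.05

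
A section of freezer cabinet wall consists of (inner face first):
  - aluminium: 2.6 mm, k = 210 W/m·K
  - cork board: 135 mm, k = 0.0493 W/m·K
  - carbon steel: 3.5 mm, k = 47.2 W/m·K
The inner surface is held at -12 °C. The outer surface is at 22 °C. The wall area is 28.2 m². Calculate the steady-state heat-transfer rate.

Q ≈ 350 W

Using the resistance-network approach (series):
R_aluminium = L/(kA) = 0.0026/(210×28.2) = 4.39×10^-7 K/W
R_cork board = L/(kA) = 0.135/(0.0493×28.2) = 0.0971 K/W
R_carbon steel = L/(kA) = 0.0035/(47.2×28.2) = 2.63×10^-6 K/W
R_total = 0.09711 K/W
Q = ΔT / R_total = 34 / 0.09711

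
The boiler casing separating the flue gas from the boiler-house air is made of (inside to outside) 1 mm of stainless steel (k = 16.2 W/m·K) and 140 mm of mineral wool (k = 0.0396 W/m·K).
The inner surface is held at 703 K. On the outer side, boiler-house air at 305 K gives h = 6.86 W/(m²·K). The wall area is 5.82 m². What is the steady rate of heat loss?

Q ≈ 629 W

Thermal resistances in series:
R_stainless steel = L/(kA) = 0.001/(16.2×5.82) = 1.061×10^-5 K/W
R_mineral wool = L/(kA) = 0.14/(0.0396×5.82) = 0.6074 K/W
R_outer film = 1/(h_o·A) = 1/(6.86×5.82) = 0.02505 K/W
R_total = 0.6325 K/W
Q = ΔT / R_total = 398 / 0.6325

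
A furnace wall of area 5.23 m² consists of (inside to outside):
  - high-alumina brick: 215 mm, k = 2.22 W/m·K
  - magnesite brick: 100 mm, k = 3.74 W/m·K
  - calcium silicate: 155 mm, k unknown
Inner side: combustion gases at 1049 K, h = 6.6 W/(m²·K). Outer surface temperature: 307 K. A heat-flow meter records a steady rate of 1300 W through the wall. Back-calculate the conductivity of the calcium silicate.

k ≈ 0.0572 W/(m·K)

Treating each layer as a thermal resistance in series:
R_inner film = 1/(h_i·A) = 1/(6.6×5.23) = 0.02897 K/W
R_high-alumina brick = L/(kA) = 0.215/(2.22×5.23) = 0.01852 K/W
R_magnesite brick = L/(kA) = 0.1/(3.74×5.23) = 0.005112 K/W
Sum of known resistances R_other = 0.0526 K/W
Total R = ΔT/Q = 742/1300 = 0.5708 K/W
R_calcium silicate = R_total − R_other = 0.5182 K/W
k = L/(R·A) = 0.155/(0.5182×5.23)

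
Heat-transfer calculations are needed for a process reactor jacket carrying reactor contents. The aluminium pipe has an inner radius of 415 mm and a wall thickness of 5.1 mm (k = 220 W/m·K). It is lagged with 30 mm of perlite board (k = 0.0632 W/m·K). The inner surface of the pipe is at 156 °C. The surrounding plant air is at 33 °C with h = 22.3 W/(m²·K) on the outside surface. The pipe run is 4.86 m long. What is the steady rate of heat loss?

For a radial system each layer contributes R = ln(r_out/r_in)/(2πkL); films add R = 1/(hA).
R_aluminium pipe wall = ln(420.1/415)/(2π×220×4.86) = 1.818×10^-6 K/W
R_perlite board = ln(450.1/420.1)/(2π×0.0632×4.86) = 0.03574 K/W
R_outer film = 1/(h_o·2πr_oL) = 1/(22.3×2π×0.4501×4.86) = 0.003263 K/W
R_total = 0.03901 K/W
Q = ΔT/R_total = 123/0.03901

Q ≈ 3150 W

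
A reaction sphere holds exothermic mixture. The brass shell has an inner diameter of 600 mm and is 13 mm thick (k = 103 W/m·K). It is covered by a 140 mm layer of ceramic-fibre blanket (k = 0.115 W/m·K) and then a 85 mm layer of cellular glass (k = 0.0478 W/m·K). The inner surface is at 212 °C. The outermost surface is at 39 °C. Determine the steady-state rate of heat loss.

Radial (spherical) resistances in series:
R_brass shell = (1/0.3 − 1/0.313)/(4π×103) = 1.07×10^-4 K/W
R_ceramic-fibre blanket = (1/0.313 − 1/0.453)/(4π×0.115) = 0.6832 K/W
R_cellular glass = (1/0.453 − 1/0.538)/(4π×0.0478) = 0.5806 K/W
R_total = 1.264 K/W
Q = ΔT/R_total = 173/1.264

Q ≈ 137 W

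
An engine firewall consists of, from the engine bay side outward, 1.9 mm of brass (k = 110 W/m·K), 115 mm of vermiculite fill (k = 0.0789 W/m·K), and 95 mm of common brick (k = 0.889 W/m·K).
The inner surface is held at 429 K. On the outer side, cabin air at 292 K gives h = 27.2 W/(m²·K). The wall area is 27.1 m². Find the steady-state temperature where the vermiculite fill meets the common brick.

T ≈ 304 K

Treating each layer as a thermal resistance in series:
R_brass = L/(kA) = 0.0019/(110×27.1) = 6.374×10^-7 K/W
R_vermiculite fill = L/(kA) = 0.115/(0.0789×27.1) = 0.05378 K/W
R_common brick = L/(kA) = 0.095/(0.889×27.1) = 0.003943 K/W
R_outer film = 1/(h_o·A) = 1/(27.2×27.1) = 0.001357 K/W
R_total = 0.05908 K/W;  Q = ΔT/R_total = 137/0.05908 = 2319 W
T_interface = T_inner − Q·ΣR(inner→interface) = 429 − 2320×0.05378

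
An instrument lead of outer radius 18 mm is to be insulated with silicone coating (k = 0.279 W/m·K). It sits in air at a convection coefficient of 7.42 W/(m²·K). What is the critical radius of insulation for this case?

r_cr ≈ 37.6 mm

For a cylinder r_cr = k/h = 0.279/7.42
r_cr = 37.6 mm; since the bare radius (18 mm) is below r_cr, adding a thin layer of insulation will *increase* heat loss.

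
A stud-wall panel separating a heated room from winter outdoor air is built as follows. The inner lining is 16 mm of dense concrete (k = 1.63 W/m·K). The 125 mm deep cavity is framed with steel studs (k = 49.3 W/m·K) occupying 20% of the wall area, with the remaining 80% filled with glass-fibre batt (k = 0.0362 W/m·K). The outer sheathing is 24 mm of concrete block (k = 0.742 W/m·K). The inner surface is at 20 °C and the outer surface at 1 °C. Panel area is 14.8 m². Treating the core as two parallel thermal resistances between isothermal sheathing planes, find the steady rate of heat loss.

Sheathing layers in series; stud and cavity paths in parallel between them.
R_inner = 0.016/(1.63×14.8) = 6.632×10^-4 K/W
R_stud  = 0.125/(49.3×0.2×14.8) = 8.566×10^-4 K/W
R_cav   = 0.125/(0.0362×0.8×14.8) = 0.2916 K/W
1/R_core = 1/R_stud + 1/R_cav → R_core = 8.541×10^-4 K/W
R_outer = 0.024/(0.742×14.8) = 0.002185 K/W
R_total = 0.003703 K/W
Q = ΔT/R_total = 19/0.003703

Q ≈ 5130 W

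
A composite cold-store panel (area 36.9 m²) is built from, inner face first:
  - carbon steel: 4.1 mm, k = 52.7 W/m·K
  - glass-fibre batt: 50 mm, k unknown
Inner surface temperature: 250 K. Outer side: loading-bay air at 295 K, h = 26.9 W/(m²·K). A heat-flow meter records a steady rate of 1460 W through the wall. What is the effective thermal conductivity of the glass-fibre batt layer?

k ≈ 0.0455 W/(m·K)

Treating each layer as a thermal resistance in series:
R_carbon steel = L/(kA) = 0.0041/(52.7×36.9) = 2.108×10^-6 K/W
R_outer film = 1/(h_o·A) = 1/(26.9×36.9) = 0.001007 K/W
Sum of known resistances R_other = 0.00101 K/W
Total R = ΔT/Q = 45/1460 = 0.03082 K/W
R_glass-fibre batt = R_total − R_other = 0.02981 K/W
k = L/(R·A) = 0.05/(0.02981×36.9)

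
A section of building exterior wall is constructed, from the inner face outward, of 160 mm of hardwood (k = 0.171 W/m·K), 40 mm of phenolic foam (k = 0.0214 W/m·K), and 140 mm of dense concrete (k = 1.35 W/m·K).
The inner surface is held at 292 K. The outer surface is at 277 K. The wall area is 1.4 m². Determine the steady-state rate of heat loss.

Q ≈ 7.22 W

Using the resistance-network approach (series):
R_hardwood = L/(kA) = 0.16/(0.171×1.4) = 0.6683 K/W
R_phenolic foam = L/(kA) = 0.04/(0.0214×1.4) = 1.335 K/W
R_dense concrete = L/(kA) = 0.14/(1.35×1.4) = 0.07407 K/W
R_total = 2.078 K/W
Q = ΔT / R_total = 15 / 2.078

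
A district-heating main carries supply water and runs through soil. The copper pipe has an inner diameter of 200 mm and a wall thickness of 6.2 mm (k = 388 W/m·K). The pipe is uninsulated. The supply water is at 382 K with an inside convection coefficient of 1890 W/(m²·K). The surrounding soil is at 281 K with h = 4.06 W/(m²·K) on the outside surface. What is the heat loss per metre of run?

q′ ≈ 273 W/m

Treating each annulus and film as a series resistance:
R_inner film = 1/(h_i·2πr₁L) = 1/(1890×2π×0.1×1) = 8.421×10^-4 K/W
R_copper pipe wall = ln(106.2/100)/(2π×388×1) = 2.467×10^-5 K/W
R_outer film = 1/(h_o·2πr_oL) = 1/(4.06×2π×0.1062×1) = 0.3691 K/W
R_total = 0.37 K/W
Q = ΔT/R_total = 101/0.37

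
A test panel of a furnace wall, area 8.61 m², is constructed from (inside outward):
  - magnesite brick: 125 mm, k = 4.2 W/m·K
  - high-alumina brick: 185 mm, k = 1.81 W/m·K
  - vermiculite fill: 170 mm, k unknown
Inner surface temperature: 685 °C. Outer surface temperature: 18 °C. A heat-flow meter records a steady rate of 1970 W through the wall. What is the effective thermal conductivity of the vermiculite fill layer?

Series thermal resistances:
R_magnesite brick = L/(kA) = 0.125/(4.2×8.61) = 0.003457 K/W
R_high-alumina brick = L/(kA) = 0.185/(1.81×8.61) = 0.01187 K/W
Sum of known resistances R_other = 0.01533 K/W
Total R = ΔT/Q = 667/1970 = 0.3386 K/W
R_vermiculite fill = R_total − R_other = 0.3233 K/W
k = L/(R·A) = 0.17/(0.3233×8.61)

k ≈ 0.0611 W/(m·K)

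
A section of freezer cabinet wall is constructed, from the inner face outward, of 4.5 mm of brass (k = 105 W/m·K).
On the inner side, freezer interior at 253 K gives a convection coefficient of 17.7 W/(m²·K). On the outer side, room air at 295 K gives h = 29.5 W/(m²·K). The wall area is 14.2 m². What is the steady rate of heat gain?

Using the resistance-network approach (series):
R_inner film = 1/(h_i·A) = 1/(17.7×14.2) = 0.003979 K/W
R_brass = L/(kA) = 0.0045/(105×14.2) = 3.018×10^-6 K/W
R_outer film = 1/(h_o·A) = 1/(29.5×14.2) = 0.002387 K/W
R_total = 0.006369 K/W
Q = ΔT / R_total = 42 / 0.006369

Q ≈ 6590 W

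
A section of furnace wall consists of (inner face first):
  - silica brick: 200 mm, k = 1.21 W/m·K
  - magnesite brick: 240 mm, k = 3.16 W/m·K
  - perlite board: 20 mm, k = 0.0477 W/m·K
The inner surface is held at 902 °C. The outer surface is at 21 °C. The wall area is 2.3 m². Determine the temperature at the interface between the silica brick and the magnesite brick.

Treating each layer as a thermal resistance in series:
R_silica brick = L/(kA) = 0.2/(1.21×2.3) = 0.07186 K/W
R_magnesite brick = L/(kA) = 0.24/(3.16×2.3) = 0.03302 K/W
R_perlite board = L/(kA) = 0.02/(0.0477×2.3) = 0.1823 K/W
R_total = 0.2872 K/W;  Q = ΔT/R_total = 881/0.2872 = 3068 W
T_interface = T_inner − Q·ΣR(inner→interface) = 902 − 3070×0.07186

T ≈ 682 °C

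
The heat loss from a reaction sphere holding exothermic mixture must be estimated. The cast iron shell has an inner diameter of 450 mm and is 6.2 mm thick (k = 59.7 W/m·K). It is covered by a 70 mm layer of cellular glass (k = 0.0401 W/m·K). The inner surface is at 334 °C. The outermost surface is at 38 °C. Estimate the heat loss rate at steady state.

For a spherical shell R = (1/r₁ − 1/r₂)/(4πk); film R = 1/(h·4πr²). In series:
R_cast iron shell = (1/0.225 − 1/0.2312)/(4π×59.7) = 1.589×10^-4 K/W
R_cellular glass = (1/0.2312 − 1/0.3012)/(4π×0.0401) = 1.995 K/W
R_total = 1.995 K/W
Q = ΔT/R_total = 296/1.995

Q ≈ 148 W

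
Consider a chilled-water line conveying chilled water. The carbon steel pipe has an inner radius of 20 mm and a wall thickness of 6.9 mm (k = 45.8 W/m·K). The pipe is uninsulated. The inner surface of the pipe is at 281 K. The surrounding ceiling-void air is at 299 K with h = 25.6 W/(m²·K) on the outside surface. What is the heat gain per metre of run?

Treating each annulus and film as a series resistance:
R_carbon steel pipe wall = ln(26.9/20)/(2π×45.8×1) = 0.00103 K/W
R_outer film = 1/(h_o·2πr_oL) = 1/(25.6×2π×0.0269×1) = 0.2311 K/W
R_total = 0.2321 K/W
Q = ΔT/R_total = 18/0.2321

q′ ≈ 77.5 W/m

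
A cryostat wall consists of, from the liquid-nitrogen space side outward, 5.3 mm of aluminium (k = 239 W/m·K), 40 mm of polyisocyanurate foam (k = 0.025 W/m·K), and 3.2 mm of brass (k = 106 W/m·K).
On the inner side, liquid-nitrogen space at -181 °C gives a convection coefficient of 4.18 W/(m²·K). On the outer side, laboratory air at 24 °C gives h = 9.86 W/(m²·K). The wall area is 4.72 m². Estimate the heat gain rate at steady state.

Model the wall as resistances in series:
R_inner film = 1/(h_i·A) = 1/(4.18×4.72) = 0.05069 K/W
R_aluminium = L/(kA) = 0.0053/(239×4.72) = 4.698×10^-6 K/W
R_polyisocyanurate foam = L/(kA) = 0.04/(0.025×4.72) = 0.339 K/W
R_brass = L/(kA) = 0.0032/(106×4.72) = 6.396×10^-6 K/W
R_outer film = 1/(h_o·A) = 1/(9.86×4.72) = 0.02149 K/W
R_total = 0.4112 K/W
Q = ΔT / R_total = 205 / 0.4112

Q ≈ 499 W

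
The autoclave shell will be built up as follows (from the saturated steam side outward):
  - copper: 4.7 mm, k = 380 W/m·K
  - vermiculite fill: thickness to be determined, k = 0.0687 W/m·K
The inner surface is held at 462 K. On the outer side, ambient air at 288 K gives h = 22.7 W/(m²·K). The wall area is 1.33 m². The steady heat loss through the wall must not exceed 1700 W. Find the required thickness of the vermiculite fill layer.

Model the wall as resistances in series:
R_copper = L/(kA) = 0.0047/(380×1.33) = 9.3×10^-6 K/W
R_outer film = 1/(h_o·A) = 1/(22.7×1.33) = 0.03312 K/W
Sum of the known resistances R_other = 0.03313 K/W
Required total resistance R_tot = ΔT/Q_allow = 174/1700 = 0.1024 K/W
R_vermiculite fill = R_tot − R_other = 0.06922 K/W
L = R·k·A = 0.06922×0.0687×1.33

L ≈ 6.32 mm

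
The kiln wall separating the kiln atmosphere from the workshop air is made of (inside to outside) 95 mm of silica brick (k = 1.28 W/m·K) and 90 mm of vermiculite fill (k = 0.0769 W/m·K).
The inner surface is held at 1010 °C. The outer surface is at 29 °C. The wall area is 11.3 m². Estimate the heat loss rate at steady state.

Treating each layer as a thermal resistance in series:
R_silica brick = L/(kA) = 0.095/(1.28×11.3) = 0.006568 K/W
R_vermiculite fill = L/(kA) = 0.09/(0.0769×11.3) = 0.1036 K/W
R_total = 0.1101 K/W
Q = ΔT / R_total = 981 / 0.1101

Q ≈ 8910 W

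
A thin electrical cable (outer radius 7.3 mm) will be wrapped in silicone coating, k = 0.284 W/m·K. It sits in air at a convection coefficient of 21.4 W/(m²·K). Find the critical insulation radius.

For a cylinder r_cr = k/h = 0.284/21.4
r_cr = 13.3 mm; since the bare radius (7.3 mm) is below r_cr, adding a thin layer of insulation will *increase* heat loss.

r_cr ≈ 13.3 mm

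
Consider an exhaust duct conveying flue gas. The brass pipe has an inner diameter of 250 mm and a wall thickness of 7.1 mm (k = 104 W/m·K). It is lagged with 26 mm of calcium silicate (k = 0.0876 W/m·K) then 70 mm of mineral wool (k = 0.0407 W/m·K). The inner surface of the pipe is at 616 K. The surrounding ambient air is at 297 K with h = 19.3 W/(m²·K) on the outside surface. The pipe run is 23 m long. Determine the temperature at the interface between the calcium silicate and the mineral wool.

T ≈ 558 K

Per-layer cylindrical resistances, series-summed:
R_brass pipe wall = ln(132.1/125)/(2π×104×23) = 3.676×10^-6 K/W
R_calcium silicate = ln(158.1/132.1)/(2π×0.0876×23) = 0.01419 K/W
R_mineral wool = ln(228.1/158.1)/(2π×0.0407×23) = 0.06232 K/W
R_outer film = 1/(h_o·2πr_oL) = 1/(19.3×2π×0.2281×23) = 0.001572 K/W
R_total = 0.07809 K/W
Q = ΔT/R_total = 319/0.07809
Q = 4090 W
T_interface = T_inner − Q·ΣR(inner→interface) = 616 − 4090×0.0142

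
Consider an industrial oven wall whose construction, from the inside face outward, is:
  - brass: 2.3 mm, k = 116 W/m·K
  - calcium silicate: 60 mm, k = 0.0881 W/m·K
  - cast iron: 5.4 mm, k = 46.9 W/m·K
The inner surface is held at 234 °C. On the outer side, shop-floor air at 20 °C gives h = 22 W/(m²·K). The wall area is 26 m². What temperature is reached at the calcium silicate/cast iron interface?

Model the wall as resistances in series:
R_brass = L/(kA) = 0.0023/(116×26) = 7.626×10^-7 K/W
R_calcium silicate = L/(kA) = 0.06/(0.0881×26) = 0.02619 K/W
R_cast iron = L/(kA) = 0.0054/(46.9×26) = 4.428×10^-6 K/W
R_outer film = 1/(h_o·A) = 1/(22×26) = 0.001748 K/W
R_total = 0.02795 K/W;  Q = ΔT/R_total = 214/0.02795 = 7657 W
T_interface = T_inner − Q·ΣR(inner→interface) = 234 − 7660×0.02619

T ≈ 33.4 °C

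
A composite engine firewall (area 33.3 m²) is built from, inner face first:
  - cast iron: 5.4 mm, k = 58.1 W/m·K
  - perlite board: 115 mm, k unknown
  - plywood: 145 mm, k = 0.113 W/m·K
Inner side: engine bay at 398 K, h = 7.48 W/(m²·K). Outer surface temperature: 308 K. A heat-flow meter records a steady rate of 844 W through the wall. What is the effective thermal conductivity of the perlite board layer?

k ≈ 0.0539 W/(m·K)

Model the wall as resistances in series:
R_inner film = 1/(h_i·A) = 1/(7.48×33.3) = 0.004015 K/W
R_cast iron = L/(kA) = 0.0054/(58.1×33.3) = 2.791×10^-6 K/W
R_plywood = L/(kA) = 0.145/(0.113×33.3) = 0.03853 K/W
Sum of known resistances R_other = 0.04255 K/W
Total R = ΔT/Q = 90/844 = 0.1066 K/W
R_perlite board = R_total − R_other = 0.06408 K/W
k = L/(R·A) = 0.115/(0.06408×33.3)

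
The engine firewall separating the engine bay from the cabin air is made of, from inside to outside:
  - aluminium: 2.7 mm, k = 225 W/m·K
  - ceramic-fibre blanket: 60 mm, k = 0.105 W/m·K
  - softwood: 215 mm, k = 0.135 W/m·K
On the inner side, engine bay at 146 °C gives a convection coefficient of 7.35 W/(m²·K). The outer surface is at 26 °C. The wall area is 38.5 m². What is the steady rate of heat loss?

Series thermal resistances:
R_inner film = 1/(h_i·A) = 1/(7.35×38.5) = 0.003534 K/W
R_aluminium = L/(kA) = 0.0027/(225×38.5) = 3.117×10^-7 K/W
R_ceramic-fibre blanket = L/(kA) = 0.06/(0.105×38.5) = 0.01484 K/W
R_softwood = L/(kA) = 0.215/(0.135×38.5) = 0.04137 K/W
R_total = 0.05974 K/W
Q = ΔT / R_total = 120 / 0.05974

Q ≈ 2010 W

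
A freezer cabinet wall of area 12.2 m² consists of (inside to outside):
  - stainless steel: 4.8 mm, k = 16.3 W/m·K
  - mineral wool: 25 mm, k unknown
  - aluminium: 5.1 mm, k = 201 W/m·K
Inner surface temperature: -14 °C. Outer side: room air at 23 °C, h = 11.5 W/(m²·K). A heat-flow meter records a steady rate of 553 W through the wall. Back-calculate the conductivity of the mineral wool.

k ≈ 0.0343 W/(m·K)

Series thermal resistances:
R_stainless steel = L/(kA) = 0.0048/(16.3×12.2) = 2.414×10^-5 K/W
R_aluminium = L/(kA) = 0.0051/(201×12.2) = 2.08×10^-6 K/W
R_outer film = 1/(h_o·A) = 1/(11.5×12.2) = 0.007128 K/W
Sum of known resistances R_other = 0.007154 K/W
Total R = ΔT/Q = 37/553 = 0.06691 K/W
R_mineral wool = R_total − R_other = 0.05975 K/W
k = L/(R·A) = 0.025/(0.05975×12.2)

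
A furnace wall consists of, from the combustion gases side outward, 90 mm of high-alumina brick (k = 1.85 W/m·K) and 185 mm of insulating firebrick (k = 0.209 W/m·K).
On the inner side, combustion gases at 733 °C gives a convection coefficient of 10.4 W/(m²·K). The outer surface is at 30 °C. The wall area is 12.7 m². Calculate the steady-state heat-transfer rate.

Thermal resistances in series:
R_inner film = 1/(h_i·A) = 1/(10.4×12.7) = 0.007571 K/W
R_high-alumina brick = L/(kA) = 0.09/(1.85×12.7) = 0.003831 K/W
R_insulating firebrick = L/(kA) = 0.185/(0.209×12.7) = 0.0697 K/W
R_total = 0.0811 K/W
Q = ΔT / R_total = 703 / 0.0811

Q ≈ 8670 W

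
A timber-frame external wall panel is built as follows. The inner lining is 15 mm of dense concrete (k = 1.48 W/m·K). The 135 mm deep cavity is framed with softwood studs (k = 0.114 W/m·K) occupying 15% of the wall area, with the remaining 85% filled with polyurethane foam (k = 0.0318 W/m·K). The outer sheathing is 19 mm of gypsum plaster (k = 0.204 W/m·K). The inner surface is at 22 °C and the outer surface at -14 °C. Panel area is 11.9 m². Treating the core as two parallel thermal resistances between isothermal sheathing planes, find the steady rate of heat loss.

Sheathing layers in series; stud and cavity paths in parallel between them.
R_inner = 0.015/(1.48×11.9) = 8.517×10^-4 K/W
R_stud  = 0.135/(0.114×0.15×11.9) = 0.6634 K/W
R_cav   = 0.135/(0.0318×0.85×11.9) = 0.4197 K/W
1/R_core = 1/R_stud + 1/R_cav → R_core = 0.2571 K/W
R_outer = 0.019/(0.204×11.9) = 0.007827 K/W
R_total = 0.2657 K/W
Q = ΔT/R_total = 36/0.2657

Q ≈ 135 W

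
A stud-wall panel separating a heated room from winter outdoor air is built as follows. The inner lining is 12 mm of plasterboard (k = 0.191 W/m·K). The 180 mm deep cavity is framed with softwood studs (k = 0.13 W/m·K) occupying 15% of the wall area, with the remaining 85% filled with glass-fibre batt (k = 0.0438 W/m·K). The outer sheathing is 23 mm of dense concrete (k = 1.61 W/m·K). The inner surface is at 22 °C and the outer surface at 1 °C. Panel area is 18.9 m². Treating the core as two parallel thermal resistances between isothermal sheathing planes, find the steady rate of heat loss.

Sheathing layers in series; stud and cavity paths in parallel between them.
R_inner = 0.012/(0.191×18.9) = 0.003324 K/W
R_stud  = 0.18/(0.13×0.15×18.9) = 0.4884 K/W
R_cav   = 0.18/(0.0438×0.85×18.9) = 0.2558 K/W
1/R_core = 1/R_stud + 1/R_cav → R_core = 0.1679 K/W
R_outer = 0.023/(1.61×18.9) = 7.559×10^-4 K/W
R_total = 0.172 K/W
Q = ΔT/R_total = 21/0.172

Q ≈ 122 W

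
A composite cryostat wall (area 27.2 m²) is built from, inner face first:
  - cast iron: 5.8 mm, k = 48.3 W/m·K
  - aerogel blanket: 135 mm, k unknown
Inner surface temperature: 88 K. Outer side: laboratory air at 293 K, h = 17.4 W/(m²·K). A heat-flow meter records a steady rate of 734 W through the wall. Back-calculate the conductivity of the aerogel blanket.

k ≈ 0.0179 W/(m·K)

Thermal resistances in series:
R_cast iron = L/(kA) = 0.0058/(48.3×27.2) = 4.415×10^-6 K/W
R_outer film = 1/(h_o·A) = 1/(17.4×27.2) = 0.002113 K/W
Sum of known resistances R_other = 0.002117 K/W
Total R = ΔT/Q = 205/734 = 0.2793 K/W
R_aerogel blanket = R_total − R_other = 0.2772 K/W
k = L/(R·A) = 0.135/(0.2772×27.2)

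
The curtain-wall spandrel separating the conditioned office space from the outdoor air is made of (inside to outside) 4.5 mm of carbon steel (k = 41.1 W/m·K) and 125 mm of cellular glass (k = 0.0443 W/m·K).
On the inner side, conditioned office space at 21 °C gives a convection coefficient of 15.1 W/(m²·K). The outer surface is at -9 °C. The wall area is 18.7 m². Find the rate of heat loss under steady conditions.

Q ≈ 194 W

Model the wall as resistances in series:
R_inner film = 1/(h_i·A) = 1/(15.1×18.7) = 0.003541 K/W
R_carbon steel = L/(kA) = 0.0045/(41.1×18.7) = 5.855×10^-6 K/W
R_cellular glass = L/(kA) = 0.125/(0.0443×18.7) = 0.1509 K/W
R_total = 0.1544 K/W
Q = ΔT / R_total = 30 / 0.1544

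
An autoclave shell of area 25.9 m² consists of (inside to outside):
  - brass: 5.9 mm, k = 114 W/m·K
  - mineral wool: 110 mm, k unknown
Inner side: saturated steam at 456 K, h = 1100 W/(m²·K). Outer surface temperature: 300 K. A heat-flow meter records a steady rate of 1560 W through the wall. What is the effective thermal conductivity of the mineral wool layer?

k ≈ 0.0425 W/(m·K)

Model the wall as resistances in series:
R_inner film = 1/(h_i·A) = 1/(1100×25.9) = 3.51×10^-5 K/W
R_brass = L/(kA) = 0.0059/(114×25.9) = 1.998×10^-6 K/W
Sum of known resistances R_other = 3.71×10^-5 K/W
Total R = ΔT/Q = 156/1560 = 0.1 K/W
R_mineral wool = R_total − R_other = 0.09996 K/W
k = L/(R·A) = 0.11/(0.09996×25.9)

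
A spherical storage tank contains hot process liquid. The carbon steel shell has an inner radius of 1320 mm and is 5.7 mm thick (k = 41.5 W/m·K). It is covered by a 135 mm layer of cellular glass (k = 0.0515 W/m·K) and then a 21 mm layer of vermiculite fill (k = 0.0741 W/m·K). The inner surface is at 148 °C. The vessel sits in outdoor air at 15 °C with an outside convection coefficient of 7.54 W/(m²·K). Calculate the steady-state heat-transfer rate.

Q ≈ 1080 W

Radial (spherical) resistances in series:
R_carbon steel shell = (1/1.32 − 1/1.3257)/(4π×41.5) = 6.246×10^-6 K/W
R_cellular glass = (1/1.3257 − 1/1.4607)/(4π×0.0515) = 0.1077 K/W
R_vermiculite fill = (1/1.4607 − 1/1.4817)/(4π×0.0741) = 0.01042 K/W
R_outer film = 1/(h·4πr_o²) = 1/(7.54×4π×1.4817²) = 0.004807 K/W
R_total = 0.123 K/W
Q = ΔT/R_total = 133/0.123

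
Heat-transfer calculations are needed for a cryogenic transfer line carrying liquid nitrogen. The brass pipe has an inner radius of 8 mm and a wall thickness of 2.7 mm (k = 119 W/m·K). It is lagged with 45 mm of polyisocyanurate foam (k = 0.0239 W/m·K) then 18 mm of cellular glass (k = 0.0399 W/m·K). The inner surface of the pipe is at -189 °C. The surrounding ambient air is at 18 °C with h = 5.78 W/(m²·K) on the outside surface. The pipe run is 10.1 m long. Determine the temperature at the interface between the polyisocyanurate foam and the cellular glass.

Per-layer cylindrical resistances, series-summed:
R_brass pipe wall = ln(10.7/8)/(2π×119×10.1) = 3.851×10^-5 K/W
R_polyisocyanurate foam = ln(55.7/10.7)/(2π×0.0239×10.1) = 1.088 K/W
R_cellular glass = ln(73.7/55.7)/(2π×0.0399×10.1) = 0.1106 K/W
R_outer film = 1/(h_o·2πr_oL) = 1/(5.78×2π×0.0737×10.1) = 0.03699 K/W
R_total = 1.235 K/W
Q = ΔT/R_total = 207/1.235
Q = 168 W
T_interface = T_inner + Q·ΣR(inner→interface) = -189 + 168×1.088

T ≈ -6.73 °C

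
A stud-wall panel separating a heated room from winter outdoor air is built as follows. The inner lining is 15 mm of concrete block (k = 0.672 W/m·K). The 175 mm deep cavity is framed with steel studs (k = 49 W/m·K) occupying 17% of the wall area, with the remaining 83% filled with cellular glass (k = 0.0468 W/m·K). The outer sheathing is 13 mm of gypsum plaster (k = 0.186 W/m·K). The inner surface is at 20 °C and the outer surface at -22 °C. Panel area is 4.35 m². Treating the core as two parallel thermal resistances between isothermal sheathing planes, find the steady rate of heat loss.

Sheathing layers in series; stud and cavity paths in parallel between them.
R_inner = 0.015/(0.672×4.35) = 0.005131 K/W
R_stud  = 0.175/(49×0.17×4.35) = 0.00483 K/W
R_cav   = 0.175/(0.0468×0.83×4.35) = 1.036 K/W
1/R_core = 1/R_stud + 1/R_cav → R_core = 0.004807 K/W
R_outer = 0.013/(0.186×4.35) = 0.01607 K/W
R_total = 0.02601 K/W
Q = ΔT/R_total = 42/0.02601

Q ≈ 1620 W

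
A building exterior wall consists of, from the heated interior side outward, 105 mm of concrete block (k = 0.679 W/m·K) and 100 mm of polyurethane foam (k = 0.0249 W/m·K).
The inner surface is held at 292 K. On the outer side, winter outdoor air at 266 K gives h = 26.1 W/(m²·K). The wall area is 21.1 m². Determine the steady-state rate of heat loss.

Using the resistance-network approach (series):
R_concrete block = L/(kA) = 0.105/(0.679×21.1) = 0.007329 K/W
R_polyurethane foam = L/(kA) = 0.1/(0.0249×21.1) = 0.1903 K/W
R_outer film = 1/(h_o·A) = 1/(26.1×21.1) = 0.001816 K/W
R_total = 0.1995 K/W
Q = ΔT / R_total = 26 / 0.1995

Q ≈ 130 W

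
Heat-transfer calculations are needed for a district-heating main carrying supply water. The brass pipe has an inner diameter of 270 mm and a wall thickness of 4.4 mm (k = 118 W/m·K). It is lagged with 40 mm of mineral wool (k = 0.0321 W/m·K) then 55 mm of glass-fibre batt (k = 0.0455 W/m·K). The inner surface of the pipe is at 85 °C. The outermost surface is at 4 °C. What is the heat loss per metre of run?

q′ ≈ 37.1 W/m

Per-layer cylindrical resistances, series-summed:
R_brass pipe wall = ln(139.4/135)/(2π×118×1) = 4.326×10^-5 K/W
R_mineral wool = ln(179.4/139.4)/(2π×0.0321×1) = 1.251 K/W
R_glass-fibre batt = ln(234.4/179.4)/(2π×0.0455×1) = 0.9354 K/W
R_total = 2.186 K/W
Q = ΔT/R_total = 81/2.186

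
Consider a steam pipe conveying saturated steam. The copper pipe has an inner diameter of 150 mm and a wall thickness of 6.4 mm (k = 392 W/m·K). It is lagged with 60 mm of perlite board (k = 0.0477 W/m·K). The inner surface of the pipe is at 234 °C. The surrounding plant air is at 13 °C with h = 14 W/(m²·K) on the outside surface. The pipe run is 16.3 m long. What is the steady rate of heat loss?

Q ≈ 1870 W

For a radial system each layer contributes R = ln(r_out/r_in)/(2πkL); films add R = 1/(hA).
R_copper pipe wall = ln(81.4/75)/(2π×392×16.3) = 2.04×10^-6 K/W
R_perlite board = ln(141.4/81.4)/(2π×0.0477×16.3) = 0.113 K/W
R_outer film = 1/(h_o·2πr_oL) = 1/(14×2π×0.1414×16.3) = 0.004932 K/W
R_total = 0.118 K/W
Q = ΔT/R_total = 221/0.118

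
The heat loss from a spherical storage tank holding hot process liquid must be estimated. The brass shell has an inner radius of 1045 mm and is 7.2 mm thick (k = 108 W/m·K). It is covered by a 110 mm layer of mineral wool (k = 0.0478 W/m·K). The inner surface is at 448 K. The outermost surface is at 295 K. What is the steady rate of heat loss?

Spherical conduction: R = (1/r_in − 1/r_out)/(4πk) per layer; series-sum.
R_brass shell = (1/1.045 − 1/1.0522)/(4π×108) = 4.825×10^-6 K/W
R_mineral wool = (1/1.0522 − 1/1.1622)/(4π×0.0478) = 0.1498 K/W
R_total = 0.1498 K/W
Q = ΔT/R_total = 153/0.1498

Q ≈ 1020 W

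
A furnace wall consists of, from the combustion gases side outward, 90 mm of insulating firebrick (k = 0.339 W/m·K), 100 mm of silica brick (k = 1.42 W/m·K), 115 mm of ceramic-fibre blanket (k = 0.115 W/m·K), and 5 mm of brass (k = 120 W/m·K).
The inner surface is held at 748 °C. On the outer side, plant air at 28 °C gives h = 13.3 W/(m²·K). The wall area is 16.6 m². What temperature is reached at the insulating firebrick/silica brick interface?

T ≈ 613 °C

Thermal resistances in series:
R_insulating firebrick = L/(kA) = 0.09/(0.339×16.6) = 0.01599 K/W
R_silica brick = L/(kA) = 0.1/(1.42×16.6) = 0.004242 K/W
R_ceramic-fibre blanket = L/(kA) = 0.115/(0.115×16.6) = 0.06024 K/W
R_brass = L/(kA) = 0.005/(120×16.6) = 2.51×10^-6 K/W
R_outer film = 1/(h_o·A) = 1/(13.3×16.6) = 0.004529 K/W
R_total = 0.08501 K/W;  Q = ΔT/R_total = 720/0.08501 = 8470 W
T_interface = T_inner − Q·ΣR(inner→interface) = 748 − 8470×0.01599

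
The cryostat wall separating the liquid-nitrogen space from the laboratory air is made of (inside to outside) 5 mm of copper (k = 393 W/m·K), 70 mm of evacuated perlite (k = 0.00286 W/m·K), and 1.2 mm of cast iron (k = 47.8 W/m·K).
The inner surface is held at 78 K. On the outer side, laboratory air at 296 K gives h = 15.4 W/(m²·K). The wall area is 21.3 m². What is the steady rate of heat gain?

Q ≈ 189 W

Using the resistance-network approach (series):
R_copper = L/(kA) = 0.005/(393×21.3) = 5.973×10^-7 K/W
R_evacuated perlite = L/(kA) = 0.07/(0.00286×21.3) = 1.149 K/W
R_cast iron = L/(kA) = 0.0012/(47.8×21.3) = 1.179×10^-6 K/W
R_outer film = 1/(h_o·A) = 1/(15.4×21.3) = 0.003049 K/W
R_total = 1.152 K/W
Q = ΔT / R_total = 218 / 1.152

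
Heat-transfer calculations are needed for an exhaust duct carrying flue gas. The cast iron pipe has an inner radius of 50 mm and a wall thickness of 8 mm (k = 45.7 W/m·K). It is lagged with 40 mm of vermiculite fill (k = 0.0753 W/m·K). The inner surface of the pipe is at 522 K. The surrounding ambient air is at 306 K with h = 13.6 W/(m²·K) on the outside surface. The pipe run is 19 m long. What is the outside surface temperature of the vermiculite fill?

T ≈ 327 K

Per-layer cylindrical resistances, series-summed:
R_cast iron pipe wall = ln(58/50)/(2π×45.7×19) = 2.72×10^-5 K/W
R_vermiculite fill = ln(98/58)/(2π×0.0753×19) = 0.05835 K/W
R_outer film = 1/(h_o·2πr_oL) = 1/(13.6×2π×0.098×19) = 0.006285 K/W
R_total = 0.06466 K/W
Q = ΔT/R_total = 216/0.06466
Q = 3340 W
T_interface = T_inner − Q·ΣR(inner→interface) = 522 − 3340×0.05838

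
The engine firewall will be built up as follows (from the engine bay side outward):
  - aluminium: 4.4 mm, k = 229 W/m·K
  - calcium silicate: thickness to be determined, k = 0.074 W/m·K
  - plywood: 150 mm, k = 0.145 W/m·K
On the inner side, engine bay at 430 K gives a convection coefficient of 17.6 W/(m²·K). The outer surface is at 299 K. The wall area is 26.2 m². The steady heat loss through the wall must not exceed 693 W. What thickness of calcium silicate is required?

Thermal resistances in series:
R_inner film = 1/(h_i·A) = 1/(17.6×26.2) = 0.002169 K/W
R_aluminium = L/(kA) = 0.0044/(229×26.2) = 7.334×10^-7 K/W
R_plywood = L/(kA) = 0.15/(0.145×26.2) = 0.03948 K/W
Sum of the known resistances R_other = 0.04165 K/W
Required total resistance R_tot = ΔT/Q_allow = 131/693 = 0.189 K/W
R_calcium silicate = R_tot − R_other = 0.1474 K/W
L = R·k·A = 0.1474×0.074×26.2

L ≈ 286 mm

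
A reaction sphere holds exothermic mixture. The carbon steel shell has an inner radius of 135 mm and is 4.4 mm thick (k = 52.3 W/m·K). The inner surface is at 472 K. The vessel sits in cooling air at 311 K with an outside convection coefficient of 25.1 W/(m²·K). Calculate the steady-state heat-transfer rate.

Q ≈ 985 W

Each spherical layer contributes R = (1/r_i − 1/r_o)/(4πk):
R_carbon steel shell = (1/0.135 − 1/0.1394)/(4π×52.3) = 3.557×10^-4 K/W
R_outer film = 1/(h·4πr_o²) = 1/(25.1×4π×0.1394²) = 0.1632 K/W
R_total = 0.1635 K/W
Q = ΔT/R_total = 161/0.1635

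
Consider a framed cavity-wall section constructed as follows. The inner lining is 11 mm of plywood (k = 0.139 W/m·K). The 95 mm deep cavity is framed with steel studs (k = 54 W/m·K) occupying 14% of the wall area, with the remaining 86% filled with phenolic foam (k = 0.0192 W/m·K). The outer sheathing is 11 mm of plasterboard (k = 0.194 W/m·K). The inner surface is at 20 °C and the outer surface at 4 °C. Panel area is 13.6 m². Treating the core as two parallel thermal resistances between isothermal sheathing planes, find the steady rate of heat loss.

Q ≈ 1470 W

Sheathing layers in series; stud and cavity paths in parallel between them.
R_inner = 0.011/(0.139×13.6) = 0.005819 K/W
R_stud  = 0.095/(54×0.14×13.6) = 9.24×10^-4 K/W
R_cav   = 0.095/(0.0192×0.86×13.6) = 0.423 K/W
1/R_core = 1/R_stud + 1/R_cav → R_core = 9.22×10^-4 K/W
R_outer = 0.011/(0.194×13.6) = 0.004169 K/W
R_total = 0.01091 K/W
Q = ΔT/R_total = 16/0.01091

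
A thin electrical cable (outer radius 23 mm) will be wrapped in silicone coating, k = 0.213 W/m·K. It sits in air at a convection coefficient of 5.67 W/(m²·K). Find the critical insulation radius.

r_cr ≈ 37.6 mm

For a cylinder r_cr = k/h = 0.213/5.67
r_cr = 37.6 mm; since the bare radius (23 mm) is below r_cr, adding a thin layer of insulation will *increase* heat loss.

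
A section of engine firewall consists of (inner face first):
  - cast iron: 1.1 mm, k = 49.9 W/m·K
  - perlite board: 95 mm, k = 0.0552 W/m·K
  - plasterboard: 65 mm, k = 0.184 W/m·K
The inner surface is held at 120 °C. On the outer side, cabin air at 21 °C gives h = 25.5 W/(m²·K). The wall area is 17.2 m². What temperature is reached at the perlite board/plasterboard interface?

Treating each layer as a thermal resistance in series:
R_cast iron = L/(kA) = 0.0011/(49.9×17.2) = 1.282×10^-6 K/W
R_perlite board = L/(kA) = 0.095/(0.0552×17.2) = 0.1001 K/W
R_plasterboard = L/(kA) = 0.065/(0.184×17.2) = 0.02054 K/W
R_outer film = 1/(h_o·A) = 1/(25.5×17.2) = 0.00228 K/W
R_total = 0.1229 K/W;  Q = ΔT/R_total = 99/0.1229 = 805.7 W
T_interface = T_inner − Q·ΣR(inner→interface) = 120 − 806×0.1001

T ≈ 39.4 °C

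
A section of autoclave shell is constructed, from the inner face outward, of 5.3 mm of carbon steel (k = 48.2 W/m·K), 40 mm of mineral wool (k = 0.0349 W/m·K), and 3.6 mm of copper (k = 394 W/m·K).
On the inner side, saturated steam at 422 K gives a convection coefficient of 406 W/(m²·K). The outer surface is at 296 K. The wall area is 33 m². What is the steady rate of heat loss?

Q ≈ 3620 W

Treating each layer as a thermal resistance in series:
R_inner film = 1/(h_i·A) = 1/(406×33) = 7.464×10^-5 K/W
R_carbon steel = L/(kA) = 0.0053/(48.2×33) = 3.332×10^-6 K/W
R_mineral wool = L/(kA) = 0.04/(0.0349×33) = 0.03473 K/W
R_copper = L/(kA) = 0.0036/(394×33) = 2.769×10^-7 K/W
R_total = 0.03481 K/W
Q = ΔT / R_total = 126 / 0.03481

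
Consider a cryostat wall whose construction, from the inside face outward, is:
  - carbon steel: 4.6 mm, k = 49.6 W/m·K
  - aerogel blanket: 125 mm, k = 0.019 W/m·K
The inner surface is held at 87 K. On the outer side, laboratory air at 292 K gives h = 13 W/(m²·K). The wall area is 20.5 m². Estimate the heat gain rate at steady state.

Q ≈ 631 W

Series thermal resistances:
R_carbon steel = L/(kA) = 0.0046/(49.6×20.5) = 4.524×10^-6 K/W
R_aerogel blanket = L/(kA) = 0.125/(0.019×20.5) = 0.3209 K/W
R_outer film = 1/(h_o·A) = 1/(13×20.5) = 0.003752 K/W
R_total = 0.3247 K/W
Q = ΔT / R_total = 205 / 0.3247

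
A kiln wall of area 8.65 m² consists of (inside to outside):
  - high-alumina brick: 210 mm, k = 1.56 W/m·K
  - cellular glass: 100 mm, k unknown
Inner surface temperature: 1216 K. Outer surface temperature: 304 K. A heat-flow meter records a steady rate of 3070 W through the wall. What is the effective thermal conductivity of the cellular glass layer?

Series thermal resistances:
R_high-alumina brick = L/(kA) = 0.21/(1.56×8.65) = 0.01556 K/W
Sum of known resistances R_other = 0.01556 K/W
Total R = ΔT/Q = 912/3070 = 0.2971 K/W
R_cellular glass = R_total − R_other = 0.2815 K/W
k = L/(R·A) = 0.1/(0.2815×8.65)

k ≈ 0.0411 W/(m·K)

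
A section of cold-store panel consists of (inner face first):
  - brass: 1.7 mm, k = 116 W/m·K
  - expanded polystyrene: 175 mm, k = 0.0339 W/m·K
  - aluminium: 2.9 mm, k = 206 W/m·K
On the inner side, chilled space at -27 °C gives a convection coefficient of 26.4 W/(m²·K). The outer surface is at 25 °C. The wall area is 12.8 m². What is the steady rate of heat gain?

Model the wall as resistances in series:
R_inner film = 1/(h_i·A) = 1/(26.4×12.8) = 0.002959 K/W
R_brass = L/(kA) = 0.0017/(116×12.8) = 1.145×10^-6 K/W
R_expanded polystyrene = L/(kA) = 0.175/(0.0339×12.8) = 0.4033 K/W
R_aluminium = L/(kA) = 0.0029/(206×12.8) = 1.1×10^-6 K/W
R_total = 0.4063 K/W
Q = ΔT / R_total = 52 / 0.4063

Q ≈ 128 W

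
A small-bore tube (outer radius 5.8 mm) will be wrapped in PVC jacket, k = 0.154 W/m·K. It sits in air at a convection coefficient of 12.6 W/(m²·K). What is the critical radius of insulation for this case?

r_cr ≈ 12.2 mm

For a cylinder r_cr = k/h = 0.154/12.6
r_cr = 12.2 mm; since the bare radius (5.8 mm) is below r_cr, adding a thin layer of insulation will *increase* heat loss.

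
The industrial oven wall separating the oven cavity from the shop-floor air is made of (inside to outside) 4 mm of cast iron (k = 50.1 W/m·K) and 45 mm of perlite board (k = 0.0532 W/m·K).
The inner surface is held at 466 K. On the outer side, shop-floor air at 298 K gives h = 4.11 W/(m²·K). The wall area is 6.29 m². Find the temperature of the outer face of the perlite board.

T ≈ 336 K

Thermal resistances in series:
R_cast iron = L/(kA) = 0.004/(50.1×6.29) = 1.269×10^-5 K/W
R_perlite board = L/(kA) = 0.045/(0.0532×6.29) = 0.1345 K/W
R_outer film = 1/(h_o·A) = 1/(4.11×6.29) = 0.03868 K/W
R_total = 0.1732 K/W;  Q = ΔT/R_total = 168/0.1732 = 970.1 W
T_interface = T_inner − Q·ΣR(inner→interface) = 466 − 970×0.1345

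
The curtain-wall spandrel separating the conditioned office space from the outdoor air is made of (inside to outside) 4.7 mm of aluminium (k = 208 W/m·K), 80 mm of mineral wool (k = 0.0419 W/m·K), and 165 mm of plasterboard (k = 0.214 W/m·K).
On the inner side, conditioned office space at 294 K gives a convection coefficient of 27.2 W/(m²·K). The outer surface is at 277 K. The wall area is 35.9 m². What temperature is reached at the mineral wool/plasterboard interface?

T ≈ 282 K

Series thermal resistances:
R_inner film = 1/(h_i·A) = 1/(27.2×35.9) = 0.001024 K/W
R_aluminium = L/(kA) = 0.0047/(208×35.9) = 6.294×10^-7 K/W
R_mineral wool = L/(kA) = 0.08/(0.0419×35.9) = 0.05318 K/W
R_plasterboard = L/(kA) = 0.165/(0.214×35.9) = 0.02148 K/W
R_total = 0.07569 K/W;  Q = ΔT/R_total = 17/0.07569 = 224.6 W
T_interface = T_inner − Q·ΣR(inner→interface) = 294 − 225×0.05421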